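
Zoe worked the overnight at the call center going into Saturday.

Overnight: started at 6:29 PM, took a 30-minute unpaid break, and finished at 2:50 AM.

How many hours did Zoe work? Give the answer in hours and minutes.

Overnight: 6:29 PM → midnight = 5 h 31 min; midnight → 2:50 AM = 2 h 50 min; span 8 h 21 min; less 30 min break → 7 h 51 min

7 h 51 min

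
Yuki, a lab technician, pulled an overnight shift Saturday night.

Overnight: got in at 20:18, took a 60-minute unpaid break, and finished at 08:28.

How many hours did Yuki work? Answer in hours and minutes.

Overnight: 20:18 → midnight = 3 h 42 min; midnight → 08:28 = 8 h 28 min; span 12 h 10 min; less 60 min break → 11 h 10 min

11 h 10 min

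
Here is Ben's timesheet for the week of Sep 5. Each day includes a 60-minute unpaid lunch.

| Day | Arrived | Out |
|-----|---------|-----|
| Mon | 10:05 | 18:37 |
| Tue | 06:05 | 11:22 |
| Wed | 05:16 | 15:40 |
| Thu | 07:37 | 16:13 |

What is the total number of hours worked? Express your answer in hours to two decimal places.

Mon: 10:05–18:37 = 8 h 32 min; less 60 min break → 7 h 32 min
Tue: 06:05–11:22 = 5 h 17 min; less 60 min break → 4 h 17 min
Wed: 05:16–15:40 = 10 h 24 min; less 60 min break → 9 h 24 min
Thu: 07:37–16:13 = 8 h 36 min; less 60 min break → 7 h 36 min
Total: 7 h 32 min + 4 h 17 min + 9 h 24 min + 7 h 36 min = 28 h 49 min.

28.82 hours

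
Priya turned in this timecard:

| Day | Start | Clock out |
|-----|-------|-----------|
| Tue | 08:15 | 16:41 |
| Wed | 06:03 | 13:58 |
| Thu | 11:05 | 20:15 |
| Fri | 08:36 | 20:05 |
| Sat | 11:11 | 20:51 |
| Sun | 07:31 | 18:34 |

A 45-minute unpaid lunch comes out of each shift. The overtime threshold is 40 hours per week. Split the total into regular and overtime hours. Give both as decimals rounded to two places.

Regular 40.00 hours, overtime 13.22 hours

Tue: 08:15–16:41 = 8 h 26 min; less 45 min break → 7 h 41 min
Wed: 06:03–13:58 = 7 h 55 min; less 45 min break → 7 h 10 min
Thu: 11:05–20:15 = 9 h 10 min; less 45 min break → 8 h 25 min
Fri: 08:36–20:05 = 11 h 29 min; less 45 min break → 10 h 44 min
Sat: 11:11–20:51 = 9 h 40 min; less 45 min break → 8 h 55 min
Sun: 07:31–18:34 = 11 h 3 min; less 45 min break → 10 h 18 min
Total worked: 53 h 13 min = 53.22 h.
Threshold 40 h → overtime 13 h 13 min, regular 40 h 0 min.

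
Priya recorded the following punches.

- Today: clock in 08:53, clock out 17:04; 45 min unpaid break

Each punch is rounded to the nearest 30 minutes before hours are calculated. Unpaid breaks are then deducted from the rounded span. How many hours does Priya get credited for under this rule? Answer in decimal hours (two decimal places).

7.25 hours

Today: in 08:53→09:00, out 17:04→17:00; 8 h 0 min − 45 min = 7 h 15 min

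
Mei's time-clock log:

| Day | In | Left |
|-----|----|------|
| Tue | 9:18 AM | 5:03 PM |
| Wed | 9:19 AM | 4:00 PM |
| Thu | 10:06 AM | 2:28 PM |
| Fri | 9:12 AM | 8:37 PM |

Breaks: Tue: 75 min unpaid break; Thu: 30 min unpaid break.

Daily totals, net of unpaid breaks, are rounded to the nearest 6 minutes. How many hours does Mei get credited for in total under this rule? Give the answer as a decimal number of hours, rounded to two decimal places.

28.50 hours

Tue: 9:18 AM–5:03 PM = 7 h 45 min − 75 min = 6 h 30 min → rounds to 6 h 30 min
Wed: 9:19 AM–4:00 PM = 6 h 41 min → rounds to 6 h 42 min
Thu: 10:06 AM–2:28 PM = 4 h 22 min − 30 min = 3 h 52 min → rounds to 3 h 54 min
Fri: 9:12 AM–8:37 PM = 11 h 25 min → rounds to 11 h 24 min
Total credited: 28 h 30 min.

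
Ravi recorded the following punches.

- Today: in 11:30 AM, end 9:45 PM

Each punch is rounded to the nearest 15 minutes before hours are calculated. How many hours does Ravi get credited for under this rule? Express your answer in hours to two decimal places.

10.25 hours

Today: in 11:30 AM→11:30 AM, out 9:45 PM→9:45 PM; 10 h 15 min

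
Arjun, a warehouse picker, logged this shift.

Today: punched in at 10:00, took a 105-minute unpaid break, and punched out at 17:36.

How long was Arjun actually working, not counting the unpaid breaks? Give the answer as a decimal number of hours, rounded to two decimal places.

5.85 hours

Today: 10:00–17:36 = 7 h 36 min; less 105 min break → 5 h 51 min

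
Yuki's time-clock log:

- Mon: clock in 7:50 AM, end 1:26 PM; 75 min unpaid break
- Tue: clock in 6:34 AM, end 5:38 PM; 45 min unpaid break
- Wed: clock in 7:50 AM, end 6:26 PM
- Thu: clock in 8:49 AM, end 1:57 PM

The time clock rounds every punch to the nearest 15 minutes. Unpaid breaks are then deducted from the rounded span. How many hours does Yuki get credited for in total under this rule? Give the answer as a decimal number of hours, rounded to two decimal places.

Mon: in 7:50 AM→7:45 AM, out 1:26 PM→1:30 PM; 5 h 45 min − 75 min = 4 h 30 min
Tue: in 6:34 AM→6:30 AM, out 5:38 PM→5:45 PM; 11 h 15 min − 45 min = 10 h 30 min
Wed: in 7:50 AM→7:45 AM, out 6:26 PM→6:30 PM; 10 h 45 min
Thu: in 8:49 AM→8:45 AM, out 1:57 PM→2:00 PM; 5 h 15 min
Total credited: 31 h 0 min.

31.00 hours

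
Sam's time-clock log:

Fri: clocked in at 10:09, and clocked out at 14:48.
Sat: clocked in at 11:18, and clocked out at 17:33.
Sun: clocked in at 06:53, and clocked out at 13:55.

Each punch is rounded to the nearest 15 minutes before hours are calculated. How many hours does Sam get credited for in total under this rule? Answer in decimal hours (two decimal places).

Fri: in 10:09→10:15, out 14:48→14:45; 4 h 30 min
Sat: in 11:18→11:15, out 17:33→17:30; 6 h 15 min
Sun: in 06:53→07:00, out 13:55→14:00; 7 h 0 min
Total credited: 17 h 45 min.

17.75 hours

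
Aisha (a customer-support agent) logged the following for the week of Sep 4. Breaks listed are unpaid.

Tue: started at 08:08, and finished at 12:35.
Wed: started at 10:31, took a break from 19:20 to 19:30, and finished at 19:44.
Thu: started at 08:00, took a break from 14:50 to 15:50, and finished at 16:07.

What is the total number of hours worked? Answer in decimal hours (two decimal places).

Tue: 08:08–12:35 = 4 h 27 min
Wed: 10:31–19:44 = 9 h 13 min; less 10 min break → 9 h 3 min
Thu: 08:00–16:07 = 8 h 7 min; less 60 min break → 7 h 7 min
Total: 4 h 27 min + 9 h 3 min + 7 h 7 min = 20 h 37 min.

20.62 hours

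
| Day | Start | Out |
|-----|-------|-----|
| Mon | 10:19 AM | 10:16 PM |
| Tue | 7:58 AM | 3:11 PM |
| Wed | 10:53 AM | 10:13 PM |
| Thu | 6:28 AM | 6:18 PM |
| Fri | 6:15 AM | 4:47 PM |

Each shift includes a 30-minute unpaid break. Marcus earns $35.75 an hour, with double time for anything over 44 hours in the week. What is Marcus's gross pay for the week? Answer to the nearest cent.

Mon: 10:19 AM–10:16 PM = 11 h 57 min; less 30 min break → 11 h 27 min
Tue: 7:58 AM–3:11 PM = 7 h 13 min; less 30 min break → 6 h 43 min
Wed: 10:53 AM–10:13 PM = 11 h 20 min; less 30 min break → 10 h 50 min
Thu: 6:28 AM–6:18 PM = 11 h 50 min; less 30 min break → 11 h 20 min
Fri: 6:15 AM–4:47 PM = 10 h 32 min; less 30 min break → 10 h 2 min
Total worked: 50 h 22 min = 3022 min.
Regular 44 h 0 min = 2640 min at $35.75/h; overtime 6 h 22 min = 382 min at $71.50/h.
Pay = (2640 × $35.75 + 382 × $71.50) ÷ 60 = $2028.22.

$2028.22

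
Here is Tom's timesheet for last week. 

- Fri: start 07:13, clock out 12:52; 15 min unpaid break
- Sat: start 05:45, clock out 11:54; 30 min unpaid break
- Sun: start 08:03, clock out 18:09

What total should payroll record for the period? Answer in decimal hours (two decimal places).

Fri: 07:13–12:52 = 5 h 39 min; less 15 min break → 5 h 24 min
Sat: 05:45–11:54 = 6 h 9 min; less 30 min break → 5 h 39 min
Sun: 08:03–18:09 = 10 h 6 min
Total: 5 h 24 min + 5 h 39 min + 10 h 6 min = 21 h 9 min.

21.15 hours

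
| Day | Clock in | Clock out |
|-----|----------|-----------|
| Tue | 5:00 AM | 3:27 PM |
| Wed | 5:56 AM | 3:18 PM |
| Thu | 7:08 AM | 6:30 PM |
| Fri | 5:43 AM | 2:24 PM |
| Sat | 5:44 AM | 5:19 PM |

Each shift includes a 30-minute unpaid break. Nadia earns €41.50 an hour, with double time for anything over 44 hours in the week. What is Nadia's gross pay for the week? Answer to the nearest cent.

Tue: 5:00 AM–3:27 PM = 10 h 27 min; less 30 min break → 9 h 57 min
Wed: 5:56 AM–3:18 PM = 9 h 22 min; less 30 min break → 8 h 52 min
Thu: 7:08 AM–6:30 PM = 11 h 22 min; less 30 min break → 10 h 52 min
Fri: 5:43 AM–2:24 PM = 8 h 41 min; less 30 min break → 8 h 11 min
Sat: 5:44 AM–5:19 PM = 11 h 35 min; less 30 min break → 11 h 5 min
Total worked: 48 h 57 min = 2937 min.
Regular 44 h 0 min = 2640 min at €41.50/h; overtime 4 h 57 min = 297 min at €83.00/h.
Pay = (2640 × €41.50 + 297 × €83.00) ÷ 60 = €2236.85.

€2236.85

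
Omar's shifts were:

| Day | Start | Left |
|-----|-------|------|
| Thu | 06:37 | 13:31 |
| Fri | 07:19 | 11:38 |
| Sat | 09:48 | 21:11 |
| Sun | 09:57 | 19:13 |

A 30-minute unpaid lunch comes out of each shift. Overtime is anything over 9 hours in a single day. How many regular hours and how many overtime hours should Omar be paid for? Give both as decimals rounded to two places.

Thu: 06:37–13:31 = 6 h 54 min; less 30 min break → 6 h 24 min
Fri: 07:19–11:38 = 4 h 19 min; less 30 min break → 3 h 49 min
Sat: 09:48–21:11 = 11 h 23 min; less 30 min break → 10 h 53 min
Sun: 09:57–19:13 = 9 h 16 min; less 30 min break → 8 h 46 min
Thu reg 6 h 24 min / OT 0 h 0 min; Fri reg 3 h 49 min / OT 0 h 0 min; Sat reg 9 h 0 min / OT 1 h 53 min; Sun reg 8 h 46 min / OT 0 h 0 min.
Totals: regular 27 h 59 min, overtime 1 h 53 min.

Regular 27.98 hours, overtime 1.88 hours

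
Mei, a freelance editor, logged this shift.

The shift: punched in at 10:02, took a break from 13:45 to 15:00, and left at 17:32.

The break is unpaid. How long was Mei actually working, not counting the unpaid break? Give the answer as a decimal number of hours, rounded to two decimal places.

6.25 hours

The shift: 10:02–17:32 = 7 h 30 min; less 75 min break → 6 h 15 min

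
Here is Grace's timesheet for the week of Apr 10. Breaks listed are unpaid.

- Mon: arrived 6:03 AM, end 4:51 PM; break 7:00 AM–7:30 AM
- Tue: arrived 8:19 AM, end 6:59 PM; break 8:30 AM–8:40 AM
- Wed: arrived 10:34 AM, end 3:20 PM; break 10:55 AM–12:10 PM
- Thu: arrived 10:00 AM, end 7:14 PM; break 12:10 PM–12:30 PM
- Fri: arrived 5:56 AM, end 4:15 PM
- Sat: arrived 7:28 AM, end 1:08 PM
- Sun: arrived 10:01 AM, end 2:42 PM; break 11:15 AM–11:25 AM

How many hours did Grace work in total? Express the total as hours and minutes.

53 h 43 min

Mon: 6:03 AM–4:51 PM = 10 h 48 min; less 30 min break → 10 h 18 min
Tue: 8:19 AM–6:59 PM = 10 h 40 min; less 10 min break → 10 h 30 min
Wed: 10:34 AM–3:20 PM = 4 h 46 min; less 75 min break → 3 h 31 min
Thu: 10:00 AM–7:14 PM = 9 h 14 min; less 20 min break → 8 h 54 min
Fri: 5:56 AM–4:15 PM = 10 h 19 min
Sat: 7:28 AM–1:08 PM = 5 h 40 min
Sun: 10:01 AM–2:42 PM = 4 h 41 min; less 10 min break → 4 h 31 min
Total: 10 h 18 min + 10 h 30 min + 3 h 31 min + 8 h 54 min + 10 h 19 min + 5 h 40 min + 4 h 31 min = 53 h 43 min.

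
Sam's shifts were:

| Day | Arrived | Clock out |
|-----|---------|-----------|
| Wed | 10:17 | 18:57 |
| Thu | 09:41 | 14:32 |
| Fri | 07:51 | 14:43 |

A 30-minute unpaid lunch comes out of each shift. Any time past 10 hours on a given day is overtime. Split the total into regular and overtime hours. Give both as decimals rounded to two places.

Wed: 10:17–18:57 = 8 h 40 min; less 30 min break → 8 h 10 min
Thu: 09:41–14:32 = 4 h 51 min; less 30 min break → 4 h 21 min
Fri: 07:51–14:43 = 6 h 52 min; less 30 min break → 6 h 22 min
Wed reg 8 h 10 min / OT 0 h 0 min; Thu reg 4 h 21 min / OT 0 h 0 min; Fri reg 6 h 22 min / OT 0 h 0 min.
Totals: regular 18 h 53 min, overtime 0 h 0 min.

Regular 18.88 hours, overtime 0.00 hours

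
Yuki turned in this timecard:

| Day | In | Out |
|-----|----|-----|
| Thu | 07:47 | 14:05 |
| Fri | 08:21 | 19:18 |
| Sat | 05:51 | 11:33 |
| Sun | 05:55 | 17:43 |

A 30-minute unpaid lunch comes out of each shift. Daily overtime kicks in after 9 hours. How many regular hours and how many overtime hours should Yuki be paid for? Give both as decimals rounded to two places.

Regular 29.00 hours, overtime 3.75 hours

Thu: 07:47–14:05 = 6 h 18 min; less 30 min break → 5 h 48 min
Fri: 08:21–19:18 = 10 h 57 min; less 30 min break → 10 h 27 min
Sat: 05:51–11:33 = 5 h 42 min; less 30 min break → 5 h 12 min
Sun: 05:55–17:43 = 11 h 48 min; less 30 min break → 11 h 18 min
Thu reg 5 h 48 min / OT 0 h 0 min; Fri reg 9 h 0 min / OT 1 h 27 min; Sat reg 5 h 12 min / OT 0 h 0 min; Sun reg 9 h 0 min / OT 2 h 18 min.
Totals: regular 29 h 0 min, overtime 3 h 45 min.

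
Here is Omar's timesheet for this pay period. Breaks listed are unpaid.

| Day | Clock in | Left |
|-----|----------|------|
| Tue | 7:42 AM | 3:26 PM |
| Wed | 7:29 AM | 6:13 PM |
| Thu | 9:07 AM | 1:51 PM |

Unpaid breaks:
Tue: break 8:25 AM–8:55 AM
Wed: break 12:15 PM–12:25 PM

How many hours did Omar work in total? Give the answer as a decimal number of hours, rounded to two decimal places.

22.53 hours

Tue: 7:42 AM–3:26 PM = 7 h 44 min; less 30 min break → 7 h 14 min
Wed: 7:29 AM–6:13 PM = 10 h 44 min; less 10 min break → 10 h 34 min
Thu: 9:07 AM–1:51 PM = 4 h 44 min
Total: 7 h 14 min + 10 h 34 min + 4 h 44 min = 22 h 32 min.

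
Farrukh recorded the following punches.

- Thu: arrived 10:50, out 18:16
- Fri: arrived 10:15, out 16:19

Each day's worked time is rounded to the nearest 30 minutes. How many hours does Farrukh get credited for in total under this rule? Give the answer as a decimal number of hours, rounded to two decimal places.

13.50 hours

Thu: 10:50–18:16 = 7 h 26 min → rounds to 7 h 30 min
Fri: 10:15–16:19 = 6 h 4 min → rounds to 6 h 0 min
Total credited: 13 h 30 min.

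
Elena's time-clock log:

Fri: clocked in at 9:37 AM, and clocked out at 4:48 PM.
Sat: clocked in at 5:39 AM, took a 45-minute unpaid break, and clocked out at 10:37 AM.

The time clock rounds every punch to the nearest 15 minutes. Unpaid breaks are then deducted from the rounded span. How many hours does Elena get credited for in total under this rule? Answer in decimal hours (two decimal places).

11.25 hours

Fri: in 9:37 AM→9:30 AM, out 4:48 PM→4:45 PM; 7 h 15 min
Sat: in 5:39 AM→5:45 AM, out 10:37 AM→10:30 AM; 4 h 45 min − 45 min = 4 h 0 min
Total credited: 11 h 15 min.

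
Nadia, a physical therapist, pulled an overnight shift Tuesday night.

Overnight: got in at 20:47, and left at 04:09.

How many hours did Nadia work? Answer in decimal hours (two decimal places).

Overnight: 20:47 → midnight = 3 h 13 min; midnight → 04:09 = 4 h 9 min; span 7 h 22 min

7.37 hours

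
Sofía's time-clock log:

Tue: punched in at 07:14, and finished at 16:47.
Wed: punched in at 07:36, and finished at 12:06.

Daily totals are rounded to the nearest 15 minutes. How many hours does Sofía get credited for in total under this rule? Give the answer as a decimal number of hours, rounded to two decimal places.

Tue: 07:14–16:47 = 9 h 33 min → rounds to 9 h 30 min
Wed: 07:36–12:06 = 4 h 30 min → rounds to 4 h 30 min
Total credited: 14 h 0 min.

14.00 hours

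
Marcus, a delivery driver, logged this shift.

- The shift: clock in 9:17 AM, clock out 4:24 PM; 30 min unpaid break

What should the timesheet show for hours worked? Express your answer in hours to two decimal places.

6.62 hours

The shift: 9:17 AM–4:24 PM = 7 h 7 min; less 30 min break → 6 h 37 min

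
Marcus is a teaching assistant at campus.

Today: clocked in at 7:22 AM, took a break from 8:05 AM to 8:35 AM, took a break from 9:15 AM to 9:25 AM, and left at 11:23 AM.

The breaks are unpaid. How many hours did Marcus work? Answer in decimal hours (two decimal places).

Today: 7:22 AM–11:23 AM = 4 h 1 min; less 40 min break → 3 h 21 min

3.35 hours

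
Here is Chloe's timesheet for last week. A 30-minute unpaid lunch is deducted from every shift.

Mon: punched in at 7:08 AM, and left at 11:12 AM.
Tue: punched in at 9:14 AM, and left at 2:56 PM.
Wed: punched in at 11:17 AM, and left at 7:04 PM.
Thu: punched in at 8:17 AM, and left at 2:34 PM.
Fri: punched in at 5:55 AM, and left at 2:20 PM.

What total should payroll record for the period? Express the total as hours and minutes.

29 h 45 min

Mon: 7:08 AM–11:12 AM = 4 h 4 min; less 30 min break → 3 h 34 min
Tue: 9:14 AM–2:56 PM = 5 h 42 min; less 30 min break → 5 h 12 min
Wed: 11:17 AM–7:04 PM = 7 h 47 min; less 30 min break → 7 h 17 min
Thu: 8:17 AM–2:34 PM = 6 h 17 min; less 30 min break → 5 h 47 min
Fri: 5:55 AM–2:20 PM = 8 h 25 min; less 30 min break → 7 h 55 min
Total: 3 h 34 min + 5 h 12 min + 7 h 17 min + 5 h 47 min + 7 h 55 min = 29 h 45 min.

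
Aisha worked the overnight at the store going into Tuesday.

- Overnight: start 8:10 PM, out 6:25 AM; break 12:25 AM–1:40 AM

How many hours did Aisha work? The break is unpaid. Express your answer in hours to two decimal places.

9.00 hours

Overnight: 8:10 PM → midnight = 3 h 50 min; midnight → 6:25 AM = 6 h 25 min; span 10 h 15 min; less 75 min break → 9 h 0 min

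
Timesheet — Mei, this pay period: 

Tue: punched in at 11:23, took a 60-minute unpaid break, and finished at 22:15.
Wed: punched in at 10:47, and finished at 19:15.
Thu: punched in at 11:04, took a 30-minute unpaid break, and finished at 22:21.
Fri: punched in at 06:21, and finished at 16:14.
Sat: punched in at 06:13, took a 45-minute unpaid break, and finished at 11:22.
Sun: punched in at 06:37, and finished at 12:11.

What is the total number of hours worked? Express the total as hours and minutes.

Tue: 11:23–22:15 = 10 h 52 min; less 60 min break → 9 h 52 min
Wed: 10:47–19:15 = 8 h 28 min
Thu: 11:04–22:21 = 11 h 17 min; less 30 min break → 10 h 47 min
Fri: 06:21–16:14 = 9 h 53 min
Sat: 06:13–11:22 = 5 h 9 min; less 45 min break → 4 h 24 min
Sun: 06:37–12:11 = 5 h 34 min
Total: 9 h 52 min + 8 h 28 min + 10 h 47 min + 9 h 53 min + 4 h 24 min + 5 h 34 min = 48 h 58 min.

48 h 58 min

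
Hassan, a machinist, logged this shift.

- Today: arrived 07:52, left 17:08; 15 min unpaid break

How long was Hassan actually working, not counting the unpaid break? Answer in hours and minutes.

Today: 07:52–17:08 = 9 h 16 min; less 15 min break → 9 h 1 min

9 h 1 min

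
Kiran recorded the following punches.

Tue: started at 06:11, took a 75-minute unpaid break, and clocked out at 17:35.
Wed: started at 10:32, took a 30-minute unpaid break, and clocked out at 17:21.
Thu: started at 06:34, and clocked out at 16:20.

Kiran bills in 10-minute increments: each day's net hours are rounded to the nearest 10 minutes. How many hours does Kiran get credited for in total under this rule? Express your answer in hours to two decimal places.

Tue: 06:11–17:35 = 11 h 24 min − 75 min = 10 h 9 min → rounds to 10 h 10 min
Wed: 10:32–17:21 = 6 h 49 min − 30 min = 6 h 19 min → rounds to 6 h 20 min
Thu: 06:34–16:20 = 9 h 46 min → rounds to 9 h 50 min
Total credited: 26 h 20 min.

26.33 hours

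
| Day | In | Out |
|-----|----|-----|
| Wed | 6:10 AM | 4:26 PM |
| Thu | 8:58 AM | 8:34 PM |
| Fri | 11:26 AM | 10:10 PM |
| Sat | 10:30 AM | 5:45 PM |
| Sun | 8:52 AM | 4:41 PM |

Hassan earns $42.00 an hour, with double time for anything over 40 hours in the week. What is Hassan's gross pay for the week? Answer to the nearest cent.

$2324.00

Wed: 6:10 AM–4:26 PM = 10 h 16 min
Thu: 8:58 AM–8:34 PM = 11 h 36 min
Fri: 11:26 AM–10:10 PM = 10 h 44 min
Sat: 10:30 AM–5:45 PM = 7 h 15 min
Sun: 8:52 AM–4:41 PM = 7 h 49 min
Total worked: 47 h 40 min = 2860 min.
Regular 40 h 0 min = 2400 min at $42.00/h; overtime 7 h 40 min = 460 min at $84.00/h.
Pay = (2400 × $42.00 + 460 × $84.00) ÷ 60 = $2324.00.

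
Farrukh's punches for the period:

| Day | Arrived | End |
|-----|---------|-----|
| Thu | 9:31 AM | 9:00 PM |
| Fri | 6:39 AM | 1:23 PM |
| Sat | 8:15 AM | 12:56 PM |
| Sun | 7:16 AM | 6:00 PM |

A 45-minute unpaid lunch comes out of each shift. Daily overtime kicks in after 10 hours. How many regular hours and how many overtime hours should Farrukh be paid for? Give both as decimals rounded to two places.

Thu: 9:31 AM–9:00 PM = 11 h 29 min; less 45 min break → 10 h 44 min
Fri: 6:39 AM–1:23 PM = 6 h 44 min; less 45 min break → 5 h 59 min
Sat: 8:15 AM–12:56 PM = 4 h 41 min; less 45 min break → 3 h 56 min
Sun: 7:16 AM–6:00 PM = 10 h 44 min; less 45 min break → 9 h 59 min
Thu reg 10 h 0 min / OT 0 h 44 min; Fri reg 5 h 59 min / OT 0 h 0 min; Sat reg 3 h 56 min / OT 0 h 0 min; Sun reg 9 h 59 min / OT 0 h 0 min.
Totals: regular 29 h 54 min, overtime 0 h 44 min.

Regular 29.90 hours, overtime 0.73 hours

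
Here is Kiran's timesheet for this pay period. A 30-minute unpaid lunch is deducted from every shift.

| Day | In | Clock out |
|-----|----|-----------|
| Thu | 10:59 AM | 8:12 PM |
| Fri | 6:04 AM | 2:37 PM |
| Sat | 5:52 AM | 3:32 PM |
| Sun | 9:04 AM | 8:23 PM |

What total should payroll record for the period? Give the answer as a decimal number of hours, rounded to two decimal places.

Thu: 10:59 AM–8:12 PM = 9 h 13 min; less 30 min break → 8 h 43 min
Fri: 6:04 AM–2:37 PM = 8 h 33 min; less 30 min break → 8 h 3 min
Sat: 5:52 AM–3:32 PM = 9 h 40 min; less 30 min break → 9 h 10 min
Sun: 9:04 AM–8:23 PM = 11 h 19 min; less 30 min break → 10 h 49 min
Total: 8 h 43 min + 8 h 3 min + 9 h 10 min + 10 h 49 min = 36 h 45 min.

36.75 hours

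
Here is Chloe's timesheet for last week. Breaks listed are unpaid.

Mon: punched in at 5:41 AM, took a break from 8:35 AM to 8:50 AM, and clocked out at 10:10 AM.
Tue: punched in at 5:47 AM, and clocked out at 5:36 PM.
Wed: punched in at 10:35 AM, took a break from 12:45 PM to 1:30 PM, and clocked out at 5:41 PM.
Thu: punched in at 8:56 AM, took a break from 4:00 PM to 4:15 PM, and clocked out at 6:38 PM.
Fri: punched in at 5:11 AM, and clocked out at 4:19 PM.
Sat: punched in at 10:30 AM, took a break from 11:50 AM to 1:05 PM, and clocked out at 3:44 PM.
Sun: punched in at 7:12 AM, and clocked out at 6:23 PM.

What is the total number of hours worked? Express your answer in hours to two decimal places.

Mon: 5:41 AM–10:10 AM = 4 h 29 min; less 15 min break → 4 h 14 min
Tue: 5:47 AM–5:36 PM = 11 h 49 min
Wed: 10:35 AM–5:41 PM = 7 h 6 min; less 45 min break → 6 h 21 min
Thu: 8:56 AM–6:38 PM = 9 h 42 min; less 15 min break → 9 h 27 min
Fri: 5:11 AM–4:19 PM = 11 h 8 min
Sat: 10:30 AM–3:44 PM = 5 h 14 min; less 75 min break → 3 h 59 min
Sun: 7:12 AM–6:23 PM = 11 h 11 min
Total: 4 h 14 min + 11 h 49 min + 6 h 21 min + 9 h 27 min + 11 h 8 min + 3 h 59 min + 11 h 11 min = 58 h 9 min.

58.15 hours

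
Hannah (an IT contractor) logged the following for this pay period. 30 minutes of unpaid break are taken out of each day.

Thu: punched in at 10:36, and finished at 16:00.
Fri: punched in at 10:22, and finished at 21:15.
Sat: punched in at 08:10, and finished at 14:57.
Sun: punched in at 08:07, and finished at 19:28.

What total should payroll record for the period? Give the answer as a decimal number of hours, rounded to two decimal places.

32.42 hours

Thu: 10:36–16:00 = 5 h 24 min; less 30 min break → 4 h 54 min
Fri: 10:22–21:15 = 10 h 53 min; less 30 min break → 10 h 23 min
Sat: 08:10–14:57 = 6 h 47 min; less 30 min break → 6 h 17 min
Sun: 08:07–19:28 = 11 h 21 min; less 30 min break → 10 h 51 min
Total: 4 h 54 min + 10 h 23 min + 6 h 17 min + 10 h 51 min = 32 h 25 min.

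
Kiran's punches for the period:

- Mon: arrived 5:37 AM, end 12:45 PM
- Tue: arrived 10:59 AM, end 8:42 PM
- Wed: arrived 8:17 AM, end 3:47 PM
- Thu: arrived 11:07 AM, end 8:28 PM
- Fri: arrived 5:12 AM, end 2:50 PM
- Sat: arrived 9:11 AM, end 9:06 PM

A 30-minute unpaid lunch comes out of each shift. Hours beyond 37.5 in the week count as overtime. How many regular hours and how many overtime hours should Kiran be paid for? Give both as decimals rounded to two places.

Regular 37.50 hours, overtime 14.75 hours

Mon: 5:37 AM–12:45 PM = 7 h 8 min; less 30 min break → 6 h 38 min
Tue: 10:59 AM–8:42 PM = 9 h 43 min; less 30 min break → 9 h 13 min
Wed: 8:17 AM–3:47 PM = 7 h 30 min; less 30 min break → 7 h 0 min
Thu: 11:07 AM–8:28 PM = 9 h 21 min; less 30 min break → 8 h 51 min
Fri: 5:12 AM–2:50 PM = 9 h 38 min; less 30 min break → 9 h 8 min
Sat: 9:11 AM–9:06 PM = 11 h 55 min; less 30 min break → 11 h 25 min
Total worked: 52 h 15 min = 52.25 h.
Threshold 37.5 h → overtime 14 h 45 min, regular 37 h 30 min.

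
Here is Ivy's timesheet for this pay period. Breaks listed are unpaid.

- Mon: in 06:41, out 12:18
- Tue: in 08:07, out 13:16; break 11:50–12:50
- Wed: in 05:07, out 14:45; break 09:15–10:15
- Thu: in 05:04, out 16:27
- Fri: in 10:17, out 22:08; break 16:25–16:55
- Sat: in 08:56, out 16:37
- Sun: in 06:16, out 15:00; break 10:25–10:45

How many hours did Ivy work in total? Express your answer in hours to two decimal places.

Mon: 06:41–12:18 = 5 h 37 min
Tue: 08:07–13:16 = 5 h 9 min; less 60 min break → 4 h 9 min
Wed: 05:07–14:45 = 9 h 38 min; less 60 min break → 8 h 38 min
Thu: 05:04–16:27 = 11 h 23 min
Fri: 10:17–22:08 = 11 h 51 min; less 30 min break → 11 h 21 min
Sat: 08:56–16:37 = 7 h 41 min
Sun: 06:16–15:00 = 8 h 44 min; less 20 min break → 8 h 24 min
Total: 5 h 37 min + 4 h 9 min + 8 h 38 min + 11 h 23 min + 11 h 21 min + 7 h 41 min + 8 h 24 min = 57 h 13 min.

57.22 hours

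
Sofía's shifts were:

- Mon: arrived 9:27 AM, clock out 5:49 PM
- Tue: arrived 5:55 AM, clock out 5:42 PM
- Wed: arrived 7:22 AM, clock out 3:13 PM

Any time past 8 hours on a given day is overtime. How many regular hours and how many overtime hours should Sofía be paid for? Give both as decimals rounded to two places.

Regular 23.85 hours, overtime 4.15 hours

Mon: 9:27 AM–5:49 PM = 8 h 22 min
Tue: 5:55 AM–5:42 PM = 11 h 47 min
Wed: 7:22 AM–3:13 PM = 7 h 51 min
Mon reg 8 h 0 min / OT 0 h 22 min; Tue reg 8 h 0 min / OT 3 h 47 min; Wed reg 7 h 51 min / OT 0 h 0 min.
Totals: regular 23 h 51 min, overtime 4 h 9 min.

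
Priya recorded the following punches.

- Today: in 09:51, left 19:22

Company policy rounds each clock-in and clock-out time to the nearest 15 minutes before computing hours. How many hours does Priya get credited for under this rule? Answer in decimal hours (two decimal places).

Today: in 09:51→09:45, out 19:22→19:15; 9 h 30 min

9.50 hours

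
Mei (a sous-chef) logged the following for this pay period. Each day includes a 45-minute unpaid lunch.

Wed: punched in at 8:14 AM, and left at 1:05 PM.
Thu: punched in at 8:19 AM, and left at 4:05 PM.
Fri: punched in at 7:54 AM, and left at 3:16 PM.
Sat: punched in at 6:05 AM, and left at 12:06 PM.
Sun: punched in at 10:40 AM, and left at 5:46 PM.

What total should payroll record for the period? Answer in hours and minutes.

Wed: 8:14 AM–1:05 PM = 4 h 51 min; less 45 min break → 4 h 6 min
Thu: 8:19 AM–4:05 PM = 7 h 46 min; less 45 min break → 7 h 1 min
Fri: 7:54 AM–3:16 PM = 7 h 22 min; less 45 min break → 6 h 37 min
Sat: 6:05 AM–12:06 PM = 6 h 1 min; less 45 min break → 5 h 16 min
Sun: 10:40 AM–5:46 PM = 7 h 6 min; less 45 min break → 6 h 21 min
Total: 4 h 6 min + 7 h 1 min + 6 h 37 min + 5 h 16 min + 6 h 21 min = 29 h 21 min.

29 h 21 min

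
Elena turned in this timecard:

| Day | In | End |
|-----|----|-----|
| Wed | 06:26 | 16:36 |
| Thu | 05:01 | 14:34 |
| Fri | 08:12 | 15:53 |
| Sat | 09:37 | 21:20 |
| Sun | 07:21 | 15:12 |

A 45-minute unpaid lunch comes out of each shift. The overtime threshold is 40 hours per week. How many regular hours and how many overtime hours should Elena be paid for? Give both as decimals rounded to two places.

Regular 40.00 hours, overtime 3.22 hours

Wed: 06:26–16:36 = 10 h 10 min; less 45 min break → 9 h 25 min
Thu: 05:01–14:34 = 9 h 33 min; less 45 min break → 8 h 48 min
Fri: 08:12–15:53 = 7 h 41 min; less 45 min break → 6 h 56 min
Sat: 09:37–21:20 = 11 h 43 min; less 45 min break → 10 h 58 min
Sun: 07:21–15:12 = 7 h 51 min; less 45 min break → 7 h 6 min
Total worked: 43 h 13 min = 43.22 h.
Threshold 40 h → overtime 3 h 13 min, regular 40 h 0 min.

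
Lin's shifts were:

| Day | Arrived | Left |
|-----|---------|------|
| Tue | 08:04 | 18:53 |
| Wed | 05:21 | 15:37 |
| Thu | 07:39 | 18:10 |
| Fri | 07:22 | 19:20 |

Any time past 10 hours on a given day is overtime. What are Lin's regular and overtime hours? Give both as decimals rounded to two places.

Tue: 08:04–18:53 = 10 h 49 min
Wed: 05:21–15:37 = 10 h 16 min
Thu: 07:39–18:10 = 10 h 31 min
Fri: 07:22–19:20 = 11 h 58 min
Tue reg 10 h 0 min / OT 0 h 49 min; Wed reg 10 h 0 min / OT 0 h 16 min; Thu reg 10 h 0 min / OT 0 h 31 min; Fri reg 10 h 0 min / OT 1 h 58 min.
Totals: regular 40 h 0 min, overtime 3 h 34 min.

Regular 40.00 hours, overtime 3.57 hours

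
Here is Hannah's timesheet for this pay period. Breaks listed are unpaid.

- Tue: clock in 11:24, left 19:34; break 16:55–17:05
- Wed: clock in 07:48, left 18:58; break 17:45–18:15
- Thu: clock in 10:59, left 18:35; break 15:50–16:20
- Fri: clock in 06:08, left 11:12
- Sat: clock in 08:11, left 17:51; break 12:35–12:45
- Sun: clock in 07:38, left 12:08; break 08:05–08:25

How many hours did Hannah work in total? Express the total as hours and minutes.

44 h 30 min

Tue: 11:24–19:34 = 8 h 10 min; less 10 min break → 8 h 0 min
Wed: 07:48–18:58 = 11 h 10 min; less 30 min break → 10 h 40 min
Thu: 10:59–18:35 = 7 h 36 min; less 30 min break → 7 h 6 min
Fri: 06:08–11:12 = 5 h 4 min
Sat: 08:11–17:51 = 9 h 40 min; less 10 min break → 9 h 30 min
Sun: 07:38–12:08 = 4 h 30 min; less 20 min break → 4 h 10 min
Total: 8 h 0 min + 10 h 40 min + 7 h 6 min + 5 h 4 min + 9 h 30 min + 4 h 10 min = 44 h 30 min.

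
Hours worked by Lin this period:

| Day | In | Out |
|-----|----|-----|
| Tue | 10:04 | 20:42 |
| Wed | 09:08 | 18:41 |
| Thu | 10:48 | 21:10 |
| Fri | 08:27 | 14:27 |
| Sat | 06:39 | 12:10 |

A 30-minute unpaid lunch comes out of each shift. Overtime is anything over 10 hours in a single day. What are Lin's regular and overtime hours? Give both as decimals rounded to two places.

Regular 39.43 hours, overtime 0.13 hours

Tue: 10:04–20:42 = 10 h 38 min; less 30 min break → 10 h 8 min
Wed: 09:08–18:41 = 9 h 33 min; less 30 min break → 9 h 3 min
Thu: 10:48–21:10 = 10 h 22 min; less 30 min break → 9 h 52 min
Fri: 08:27–14:27 = 6 h 0 min; less 30 min break → 5 h 30 min
Sat: 06:39–12:10 = 5 h 31 min; less 30 min break → 5 h 1 min
Tue reg 10 h 0 min / OT 0 h 8 min; Wed reg 9 h 3 min / OT 0 h 0 min; Thu reg 9 h 52 min / OT 0 h 0 min; Fri reg 5 h 30 min / OT 0 h 0 min; Sat reg 5 h 1 min / OT 0 h 0 min.
Totals: regular 39 h 26 min, overtime 0 h 8 min.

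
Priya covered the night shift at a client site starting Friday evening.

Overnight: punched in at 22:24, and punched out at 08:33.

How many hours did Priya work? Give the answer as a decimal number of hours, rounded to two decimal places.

10.15 hours

Overnight: 22:24 → midnight = 1 h 36 min; midnight → 08:33 = 8 h 33 min; span 10 h 9 min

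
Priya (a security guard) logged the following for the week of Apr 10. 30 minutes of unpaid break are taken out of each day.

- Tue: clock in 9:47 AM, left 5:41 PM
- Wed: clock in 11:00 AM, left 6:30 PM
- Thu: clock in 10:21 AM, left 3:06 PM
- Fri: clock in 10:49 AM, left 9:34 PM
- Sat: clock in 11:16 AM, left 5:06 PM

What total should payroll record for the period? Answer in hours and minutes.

34 h 14 min

Tue: 9:47 AM–5:41 PM = 7 h 54 min; less 30 min break → 7 h 24 min
Wed: 11:00 AM–6:30 PM = 7 h 30 min; less 30 min break → 7 h 0 min
Thu: 10:21 AM–3:06 PM = 4 h 45 min; less 30 min break → 4 h 15 min
Fri: 10:49 AM–9:34 PM = 10 h 45 min; less 30 min break → 10 h 15 min
Sat: 11:16 AM–5:06 PM = 5 h 50 min; less 30 min break → 5 h 20 min
Total: 7 h 24 min + 7 h 0 min + 4 h 15 min + 10 h 15 min + 5 h 20 min = 34 h 14 min.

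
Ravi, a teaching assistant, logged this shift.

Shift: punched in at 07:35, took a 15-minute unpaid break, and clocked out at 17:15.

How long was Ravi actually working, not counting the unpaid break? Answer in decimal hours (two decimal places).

9.42 hours

Shift: 07:35–17:15 = 9 h 40 min; less 15 min break → 9 h 25 min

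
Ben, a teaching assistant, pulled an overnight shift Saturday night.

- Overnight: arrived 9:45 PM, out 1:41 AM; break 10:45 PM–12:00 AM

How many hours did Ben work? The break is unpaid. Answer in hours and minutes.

Overnight: 9:45 PM → midnight = 2 h 15 min; midnight → 1:41 AM = 1 h 41 min; span 3 h 56 min; less 75 min break → 2 h 41 min

2 h 41 min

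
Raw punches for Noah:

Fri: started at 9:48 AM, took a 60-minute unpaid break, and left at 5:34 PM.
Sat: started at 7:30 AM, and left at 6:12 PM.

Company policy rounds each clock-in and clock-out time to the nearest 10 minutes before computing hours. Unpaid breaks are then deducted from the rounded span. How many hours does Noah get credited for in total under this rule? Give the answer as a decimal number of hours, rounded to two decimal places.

Fri: in 9:48 AM→9:50 AM, out 5:34 PM→5:30 PM; 7 h 40 min − 60 min = 6 h 40 min
Sat: in 7:30 AM→7:30 AM, out 6:12 PM→6:10 PM; 10 h 40 min
Total credited: 17 h 20 min.

17.33 hours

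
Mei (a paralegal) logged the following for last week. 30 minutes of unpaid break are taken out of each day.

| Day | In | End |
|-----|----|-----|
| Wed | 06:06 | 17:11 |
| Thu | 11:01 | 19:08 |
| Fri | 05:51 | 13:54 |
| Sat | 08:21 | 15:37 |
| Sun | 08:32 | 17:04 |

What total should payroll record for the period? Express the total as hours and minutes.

40 h 33 min

Wed: 06:06–17:11 = 11 h 5 min; less 30 min break → 10 h 35 min
Thu: 11:01–19:08 = 8 h 7 min; less 30 min break → 7 h 37 min
Fri: 05:51–13:54 = 8 h 3 min; less 30 min break → 7 h 33 min
Sat: 08:21–15:37 = 7 h 16 min; less 30 min break → 6 h 46 min
Sun: 08:32–17:04 = 8 h 32 min; less 30 min break → 8 h 2 min
Total: 10 h 35 min + 7 h 37 min + 7 h 33 min + 6 h 46 min + 8 h 2 min = 40 h 33 min.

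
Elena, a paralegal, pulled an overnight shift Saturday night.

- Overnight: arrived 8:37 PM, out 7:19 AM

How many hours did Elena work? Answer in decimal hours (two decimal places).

Overnight: 8:37 PM → midnight = 3 h 23 min; midnight → 7:19 AM = 7 h 19 min; span 10 h 42 min

10.70 hours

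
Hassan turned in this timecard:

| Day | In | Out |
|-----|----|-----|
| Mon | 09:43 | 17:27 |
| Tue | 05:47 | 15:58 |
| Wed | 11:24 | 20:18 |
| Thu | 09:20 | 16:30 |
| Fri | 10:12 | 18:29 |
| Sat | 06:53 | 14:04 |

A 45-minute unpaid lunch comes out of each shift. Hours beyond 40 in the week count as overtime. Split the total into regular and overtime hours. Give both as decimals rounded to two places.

Regular 40.00 hours, overtime 4.95 hours

Mon: 09:43–17:27 = 7 h 44 min; less 45 min break → 6 h 59 min
Tue: 05:47–15:58 = 10 h 11 min; less 45 min break → 9 h 26 min
Wed: 11:24–20:18 = 8 h 54 min; less 45 min break → 8 h 9 min
Thu: 09:20–16:30 = 7 h 10 min; less 45 min break → 6 h 25 min
Fri: 10:12–18:29 = 8 h 17 min; less 45 min break → 7 h 32 min
Sat: 06:53–14:04 = 7 h 11 min; less 45 min break → 6 h 26 min
Total worked: 44 h 57 min = 44.95 h.
Threshold 40 h → overtime 4 h 57 min, regular 40 h 0 min.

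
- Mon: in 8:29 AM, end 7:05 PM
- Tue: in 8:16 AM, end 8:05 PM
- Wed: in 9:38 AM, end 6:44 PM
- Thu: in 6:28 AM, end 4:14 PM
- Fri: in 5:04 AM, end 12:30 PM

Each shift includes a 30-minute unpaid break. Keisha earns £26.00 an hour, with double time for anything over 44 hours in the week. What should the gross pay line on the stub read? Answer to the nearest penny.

£1259.27

Mon: 8:29 AM–7:05 PM = 10 h 36 min; less 30 min break → 10 h 6 min
Tue: 8:16 AM–8:05 PM = 11 h 49 min; less 30 min break → 11 h 19 min
Wed: 9:38 AM–6:44 PM = 9 h 6 min; less 30 min break → 8 h 36 min
Thu: 6:28 AM–4:14 PM = 9 h 46 min; less 30 min break → 9 h 16 min
Fri: 5:04 AM–12:30 PM = 7 h 26 min; less 30 min break → 6 h 56 min
Total worked: 46 h 13 min = 2773 min.
Regular 44 h 0 min = 2640 min at £26.00/h; overtime 2 h 13 min = 133 min at £52.00/h.
Pay = (2640 × £26.00 + 133 × £52.00) ÷ 60 = £1259.27.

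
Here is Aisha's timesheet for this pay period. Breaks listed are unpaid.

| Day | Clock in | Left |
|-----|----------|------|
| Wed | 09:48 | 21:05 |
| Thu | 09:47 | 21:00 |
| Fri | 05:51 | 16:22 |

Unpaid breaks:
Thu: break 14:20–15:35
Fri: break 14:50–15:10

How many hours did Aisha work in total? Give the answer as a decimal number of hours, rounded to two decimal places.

Wed: 09:48–21:05 = 11 h 17 min
Thu: 09:47–21:00 = 11 h 13 min; less 75 min break → 9 h 58 min
Fri: 05:51–16:22 = 10 h 31 min; less 20 min break → 10 h 11 min
Total: 11 h 17 min + 9 h 58 min + 10 h 11 min = 31 h 26 min.

31.43 hours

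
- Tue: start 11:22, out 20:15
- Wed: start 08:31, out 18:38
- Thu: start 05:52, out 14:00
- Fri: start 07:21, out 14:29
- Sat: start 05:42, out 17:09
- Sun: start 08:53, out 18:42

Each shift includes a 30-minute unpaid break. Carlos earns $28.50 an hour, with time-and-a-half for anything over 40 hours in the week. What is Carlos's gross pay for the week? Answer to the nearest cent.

Tue: 11:22–20:15 = 8 h 53 min; less 30 min break → 8 h 23 min
Wed: 08:31–18:38 = 10 h 7 min; less 30 min break → 9 h 37 min
Thu: 05:52–14:00 = 8 h 8 min; less 30 min break → 7 h 38 min
Fri: 07:21–14:29 = 7 h 8 min; less 30 min break → 6 h 38 min
Sat: 05:42–17:09 = 11 h 27 min; less 30 min break → 10 h 57 min
Sun: 08:53–18:42 = 9 h 49 min; less 30 min break → 9 h 19 min
Total worked: 52 h 32 min = 3152 min.
Regular 40 h 0 min = 2400 min at $28.50/h; overtime 12 h 32 min = 752 min at $42.75/h.
Pay = (2400 × $28.50 + 752 × $42.75) ÷ 60 = $1675.80.

$1675.80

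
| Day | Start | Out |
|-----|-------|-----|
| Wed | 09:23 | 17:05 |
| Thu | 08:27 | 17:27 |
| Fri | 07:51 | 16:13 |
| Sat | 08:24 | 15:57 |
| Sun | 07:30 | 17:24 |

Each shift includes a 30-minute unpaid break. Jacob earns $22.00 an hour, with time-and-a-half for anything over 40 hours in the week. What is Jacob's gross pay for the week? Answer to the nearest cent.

$880.55

Wed: 09:23–17:05 = 7 h 42 min; less 30 min break → 7 h 12 min
Thu: 08:27–17:27 = 9 h 0 min; less 30 min break → 8 h 30 min
Fri: 07:51–16:13 = 8 h 22 min; less 30 min break → 7 h 52 min
Sat: 08:24–15:57 = 7 h 33 min; less 30 min break → 7 h 3 min
Sun: 07:30–17:24 = 9 h 54 min; less 30 min break → 9 h 24 min
Total worked: 40 h 1 min = 2401 min.
Regular 40 h 0 min = 2400 min at $22.00/h; overtime 0 h 1 min = 1 min at $33.00/h.
Pay = (2400 × $22.00 + 1 × $33.00) ÷ 60 = $880.55.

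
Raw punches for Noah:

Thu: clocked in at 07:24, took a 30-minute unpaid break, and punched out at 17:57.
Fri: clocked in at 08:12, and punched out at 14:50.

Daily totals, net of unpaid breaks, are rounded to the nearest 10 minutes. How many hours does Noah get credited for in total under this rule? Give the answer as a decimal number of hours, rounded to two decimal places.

Thu: 07:24–17:57 = 10 h 33 min − 30 min = 10 h 3 min → rounds to 10 h 0 min
Fri: 08:12–14:50 = 6 h 38 min → rounds to 6 h 40 min
Total credited: 16 h 40 min.

16.67 hours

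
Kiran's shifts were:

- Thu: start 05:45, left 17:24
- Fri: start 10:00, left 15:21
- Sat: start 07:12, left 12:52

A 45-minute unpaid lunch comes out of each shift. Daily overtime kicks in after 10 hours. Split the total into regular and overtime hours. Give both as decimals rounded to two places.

Regular 19.52 hours, overtime 0.90 hours

Thu: 05:45–17:24 = 11 h 39 min; less 45 min break → 10 h 54 min
Fri: 10:00–15:21 = 5 h 21 min; less 45 min break → 4 h 36 min
Sat: 07:12–12:52 = 5 h 40 min; less 45 min break → 4 h 55 min
Thu reg 10 h 0 min / OT 0 h 54 min; Fri reg 4 h 36 min / OT 0 h 0 min; Sat reg 4 h 55 min / OT 0 h 0 min.
Totals: regular 19 h 31 min, overtime 0 h 54 min.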